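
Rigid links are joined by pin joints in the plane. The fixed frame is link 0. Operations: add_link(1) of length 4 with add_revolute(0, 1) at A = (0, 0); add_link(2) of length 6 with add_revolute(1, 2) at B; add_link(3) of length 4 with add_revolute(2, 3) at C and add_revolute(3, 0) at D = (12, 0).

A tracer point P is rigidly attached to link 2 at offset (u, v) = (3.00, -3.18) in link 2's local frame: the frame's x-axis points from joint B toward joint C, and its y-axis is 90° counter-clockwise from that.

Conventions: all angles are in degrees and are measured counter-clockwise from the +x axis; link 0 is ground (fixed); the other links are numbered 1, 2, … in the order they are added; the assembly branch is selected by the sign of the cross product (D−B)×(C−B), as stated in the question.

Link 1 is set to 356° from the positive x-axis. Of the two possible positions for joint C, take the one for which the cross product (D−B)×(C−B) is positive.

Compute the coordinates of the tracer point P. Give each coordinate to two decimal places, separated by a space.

A=(0,0), D=(12.00,0)
B = A + 4.00·(cos356°, sin356°) = (3.9903, -0.2790)
|BD| = 8.0146
circle(B,6.00) ∩ circle(D,4.00): a=5.2550, h=2.8956
  candidates: C₊=(9.1413,2.7978) cross=23.207; C₋=(9.3429,-2.9900) cross=-23.207
  branch + wants cross > 0 → take C=(9.1413,2.7978) (cross=23.207)
ex = (C−B)/|BC| = (0.8585,0.5128); ey = (-0.5128,0.8585)
P = B + 3.00·ex + -3.18·ey = (8.1965,-1.4707)

8.20 -1.47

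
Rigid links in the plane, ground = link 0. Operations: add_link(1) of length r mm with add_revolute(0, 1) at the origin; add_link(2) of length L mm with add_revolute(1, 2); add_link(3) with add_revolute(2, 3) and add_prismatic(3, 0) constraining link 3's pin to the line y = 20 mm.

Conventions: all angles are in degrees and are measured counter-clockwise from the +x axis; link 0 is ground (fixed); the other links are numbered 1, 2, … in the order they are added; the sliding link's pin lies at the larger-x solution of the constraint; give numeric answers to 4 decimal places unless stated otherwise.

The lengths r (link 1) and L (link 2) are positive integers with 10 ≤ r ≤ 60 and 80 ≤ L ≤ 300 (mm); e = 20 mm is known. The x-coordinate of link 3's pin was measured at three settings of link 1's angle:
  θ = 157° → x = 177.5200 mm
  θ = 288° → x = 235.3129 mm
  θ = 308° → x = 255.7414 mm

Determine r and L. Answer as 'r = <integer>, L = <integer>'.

constraint per measurement: (x − r cos θ)² + (r sin θ − e)² = L²
subtracting the θ₁ and θ₂ equations cancels the r² and L² terms:
r = (x₁² − x₂²) / (2[(x₁cos θ₁ + e sin θ₁) − (x₂cos θ₂ + e sin θ₂)]) = 57.0000 → r = 57
L² = (x₁ − r cos θ₁)² + (r sin θ₁ − e)² = 52899.9979 → L = 230.0000 → L = 230
check at θ₃=308°: x = 255.7414 (printed 255.7414) ✓

r = 57, L = 230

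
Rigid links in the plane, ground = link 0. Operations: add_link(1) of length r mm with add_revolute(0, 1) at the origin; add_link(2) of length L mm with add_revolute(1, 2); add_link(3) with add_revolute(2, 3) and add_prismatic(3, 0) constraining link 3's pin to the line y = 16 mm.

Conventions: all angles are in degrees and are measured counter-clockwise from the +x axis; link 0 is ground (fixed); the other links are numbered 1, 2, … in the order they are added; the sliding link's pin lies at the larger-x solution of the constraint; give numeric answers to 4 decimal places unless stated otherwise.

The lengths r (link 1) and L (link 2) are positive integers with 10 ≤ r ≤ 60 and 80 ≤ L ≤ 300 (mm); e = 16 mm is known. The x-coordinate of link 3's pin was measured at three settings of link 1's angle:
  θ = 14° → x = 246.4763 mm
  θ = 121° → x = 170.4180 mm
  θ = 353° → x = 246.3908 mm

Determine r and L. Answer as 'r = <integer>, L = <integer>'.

constraint per measurement: (x − r cos θ)² + (r sin θ − e)² = L²
subtracting the θ₁ and θ₂ equations cancels the r² and L² terms:
r = (x₁² − x₂²) / (2[(x₁cos θ₁ + e sin θ₁) − (x₂cos θ₂ + e sin θ₂)]) = 50.0000 → r = 50
L² = (x₁ − r cos θ₁)² + (r sin θ₁ − e)² = 39204.0014 → L = 198.0000 → L = 198
check at θ₃=353°: x = 246.3908 (printed 246.3908) ✓

r = 50, L = 198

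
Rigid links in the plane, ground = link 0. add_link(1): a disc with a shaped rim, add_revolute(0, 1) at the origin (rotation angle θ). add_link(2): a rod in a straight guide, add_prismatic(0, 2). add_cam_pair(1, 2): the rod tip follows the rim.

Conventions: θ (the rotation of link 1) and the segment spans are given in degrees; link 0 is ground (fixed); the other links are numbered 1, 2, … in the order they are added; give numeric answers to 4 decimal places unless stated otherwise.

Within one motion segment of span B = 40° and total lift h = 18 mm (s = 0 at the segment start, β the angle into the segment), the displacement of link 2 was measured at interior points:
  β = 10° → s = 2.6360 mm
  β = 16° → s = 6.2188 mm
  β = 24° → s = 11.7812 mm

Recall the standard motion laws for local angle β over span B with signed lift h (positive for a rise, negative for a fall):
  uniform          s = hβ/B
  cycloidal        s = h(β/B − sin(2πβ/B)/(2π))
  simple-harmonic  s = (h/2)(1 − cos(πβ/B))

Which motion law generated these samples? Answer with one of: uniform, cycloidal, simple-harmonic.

candidates at β/B = r: uniform s = h·r (linear in β); cycloidal s = h·(r − sin(2πr)/(2π)); simple-harmonic s = (h/2)(1 − cos(πr))
β=10°: printed 2.6360 | uniform 4.5000, cycloidal 1.6352, simple-harmonic 2.6360
β=16°: printed 6.2188 | uniform 7.2000, cycloidal 5.5161, simple-harmonic 6.2188
β=24°: printed 11.7812 | uniform 10.8000, cycloidal 12.4839, simple-harmonic 11.7812
only one law matches every sample → simple-harmonic

simple-harmonic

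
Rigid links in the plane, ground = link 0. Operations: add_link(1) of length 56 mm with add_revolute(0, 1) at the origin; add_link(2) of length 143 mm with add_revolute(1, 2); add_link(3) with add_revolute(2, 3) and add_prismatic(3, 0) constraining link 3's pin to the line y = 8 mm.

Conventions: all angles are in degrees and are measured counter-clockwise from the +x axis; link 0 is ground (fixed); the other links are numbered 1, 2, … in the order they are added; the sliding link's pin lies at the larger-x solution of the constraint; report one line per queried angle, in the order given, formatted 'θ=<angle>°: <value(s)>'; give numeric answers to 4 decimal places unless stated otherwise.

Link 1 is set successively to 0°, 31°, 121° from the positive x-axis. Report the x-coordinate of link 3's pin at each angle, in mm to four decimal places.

geometry: r = 56 mm, L = 143 mm, e = 8 mm
θ=0°: crank pin P = (r cos θ, r sin θ) = (56.000000, 0.000000)
θ=0°: h = r sin θ − e = 0.000000 − 8 = -8.000000
θ=0°: x = r cos θ + √(L² − h²) = 56.000000 + 142.776048 = 198.776048
θ=31°: crank pin P = (r cos θ, r sin θ) = (48.001369, 28.842132)
θ=31°: h = r sin θ − e = 28.842132 − 8 = 20.842132
θ=31°: x = r cos θ + √(L² − h²) = 48.001369 + 141.472985 = 189.474354
θ=121°: crank pin P = (r cos θ, r sin θ) = (-28.842132, 48.001369)
θ=121°: h = r sin θ − e = 48.001369 − 8 = 40.001369
θ=121°: x = r cos θ + √(L² − h²) = -28.842132 + 137.291262 = 108.449129

θ=0°: 198.7760
θ=31°: 189.4744
θ=121°: 108.4491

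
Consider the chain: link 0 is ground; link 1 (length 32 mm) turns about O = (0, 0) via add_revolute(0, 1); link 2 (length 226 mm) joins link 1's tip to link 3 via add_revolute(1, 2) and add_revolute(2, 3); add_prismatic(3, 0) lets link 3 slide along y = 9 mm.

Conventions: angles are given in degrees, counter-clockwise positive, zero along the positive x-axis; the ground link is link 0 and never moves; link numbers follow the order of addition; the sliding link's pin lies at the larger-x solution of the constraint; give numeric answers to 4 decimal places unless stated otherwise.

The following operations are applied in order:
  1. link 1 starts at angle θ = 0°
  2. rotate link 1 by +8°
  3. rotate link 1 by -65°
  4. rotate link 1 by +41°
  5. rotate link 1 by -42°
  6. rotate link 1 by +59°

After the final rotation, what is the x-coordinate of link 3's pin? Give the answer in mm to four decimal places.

geometry: r = 32 mm, L = 226 mm, e = 9 mm; θ starts at 0°
rotate link 1 by +8°: θ ← 0° +8° = 8°
rotate link 1 by -65°: θ ← 8° -65° = -57°
rotate link 1 by +41°: θ ← -57° +41° = -16°
rotate link 1 by -42°: θ ← -16° -42° = -58°
rotate link 1 by +59°: θ ← -58° +59° = 1°
crank pin P = (r cos θ, r sin θ) = (31.995126, 0.558477)
h = r sin θ − e = 0.558477 − 9 = -8.441523
x = r cos θ + √(L² − h²) = 31.995126 + 225.842292 = 257.837418

257.8374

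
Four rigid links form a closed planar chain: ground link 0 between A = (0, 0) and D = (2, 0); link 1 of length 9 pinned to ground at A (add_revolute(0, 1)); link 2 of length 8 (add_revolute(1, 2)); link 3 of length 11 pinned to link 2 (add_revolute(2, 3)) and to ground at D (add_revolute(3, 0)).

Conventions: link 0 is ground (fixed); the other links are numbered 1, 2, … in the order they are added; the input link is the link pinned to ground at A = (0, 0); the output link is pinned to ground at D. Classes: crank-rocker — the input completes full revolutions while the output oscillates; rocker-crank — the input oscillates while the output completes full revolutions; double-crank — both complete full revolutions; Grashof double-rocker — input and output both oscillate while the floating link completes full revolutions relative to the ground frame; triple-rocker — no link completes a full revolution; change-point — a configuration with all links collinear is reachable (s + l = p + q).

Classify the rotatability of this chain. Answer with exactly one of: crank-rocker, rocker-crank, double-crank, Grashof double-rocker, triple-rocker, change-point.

lengths: ground=2, input=9, coupler=8, output=11
sorted: s=2 (shortest), l=11 (longest), p+q=17
s + l = 13 vs p + q = 17
s + l < p + q (Grashof) with shortest = ground link → double-crank

double-crank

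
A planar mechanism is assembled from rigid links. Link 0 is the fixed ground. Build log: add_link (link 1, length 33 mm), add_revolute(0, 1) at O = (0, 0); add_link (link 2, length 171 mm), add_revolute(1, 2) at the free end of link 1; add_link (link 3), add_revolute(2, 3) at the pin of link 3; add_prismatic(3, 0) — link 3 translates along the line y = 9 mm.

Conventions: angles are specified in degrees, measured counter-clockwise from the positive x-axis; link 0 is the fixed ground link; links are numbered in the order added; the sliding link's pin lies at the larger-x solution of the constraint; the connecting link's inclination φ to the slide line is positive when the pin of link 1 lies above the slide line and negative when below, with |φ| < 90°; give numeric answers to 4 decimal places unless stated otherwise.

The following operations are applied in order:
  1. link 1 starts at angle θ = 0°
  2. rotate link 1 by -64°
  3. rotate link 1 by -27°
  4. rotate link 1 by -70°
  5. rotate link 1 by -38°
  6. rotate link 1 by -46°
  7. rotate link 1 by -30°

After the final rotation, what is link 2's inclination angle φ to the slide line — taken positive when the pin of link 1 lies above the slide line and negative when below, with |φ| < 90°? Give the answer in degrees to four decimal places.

geometry: r = 33 mm, L = 171 mm, e = 9 mm; θ starts at 0°
rotate link 1 by -64°: θ ← 0° -64° = -64°
rotate link 1 by -27°: θ ← -64° -27° = -91°
rotate link 1 by -70°: θ ← -91° -70° = -161°
rotate link 1 by -38°: θ ← -161° -38° = -199°
rotate link 1 by -46°: θ ← -199° -46° = -245°
rotate link 1 by -30°: θ ← -245° -30° = -275°
h = r sin θ − e = 32.874425 − 9 = 23.874425
sin φ = h / L = 23.874425 / 171 = 0.13961652
φ = arcsin(0.13961652) = 8.025657°

8.0257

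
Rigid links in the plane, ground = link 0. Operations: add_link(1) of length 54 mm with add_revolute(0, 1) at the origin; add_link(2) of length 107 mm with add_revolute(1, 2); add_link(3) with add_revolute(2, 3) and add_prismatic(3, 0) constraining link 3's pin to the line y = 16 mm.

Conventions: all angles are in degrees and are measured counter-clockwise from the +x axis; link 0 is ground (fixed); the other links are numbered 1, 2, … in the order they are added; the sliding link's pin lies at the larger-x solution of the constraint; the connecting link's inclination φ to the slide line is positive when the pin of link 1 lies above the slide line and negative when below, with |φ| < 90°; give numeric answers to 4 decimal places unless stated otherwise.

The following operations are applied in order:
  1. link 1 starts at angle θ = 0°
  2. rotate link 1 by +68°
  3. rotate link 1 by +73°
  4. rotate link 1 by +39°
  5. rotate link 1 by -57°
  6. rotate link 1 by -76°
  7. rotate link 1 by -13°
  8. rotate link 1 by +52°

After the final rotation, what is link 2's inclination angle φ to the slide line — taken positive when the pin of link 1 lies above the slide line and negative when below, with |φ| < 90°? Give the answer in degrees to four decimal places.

geometry: r = 54 mm, L = 107 mm, e = 16 mm; θ starts at 0°
rotate link 1 by +68°: θ ← 0° +68° = 68°
rotate link 1 by +73°: θ ← 68° +73° = 141°
rotate link 1 by +39°: θ ← 141° +39° = 180°
rotate link 1 by -57°: θ ← 180° -57° = 123°
rotate link 1 by -76°: θ ← 123° -76° = 47°
rotate link 1 by -13°: θ ← 47° -13° = 34°
rotate link 1 by +52°: θ ← 34° +52° = 86°
h = r sin θ − e = 53.868459 − 16 = 37.868459
sin φ = h / L = 37.868459 / 107 = 0.35391083
φ = arcsin(0.35391083) = 20.726706°

20.7267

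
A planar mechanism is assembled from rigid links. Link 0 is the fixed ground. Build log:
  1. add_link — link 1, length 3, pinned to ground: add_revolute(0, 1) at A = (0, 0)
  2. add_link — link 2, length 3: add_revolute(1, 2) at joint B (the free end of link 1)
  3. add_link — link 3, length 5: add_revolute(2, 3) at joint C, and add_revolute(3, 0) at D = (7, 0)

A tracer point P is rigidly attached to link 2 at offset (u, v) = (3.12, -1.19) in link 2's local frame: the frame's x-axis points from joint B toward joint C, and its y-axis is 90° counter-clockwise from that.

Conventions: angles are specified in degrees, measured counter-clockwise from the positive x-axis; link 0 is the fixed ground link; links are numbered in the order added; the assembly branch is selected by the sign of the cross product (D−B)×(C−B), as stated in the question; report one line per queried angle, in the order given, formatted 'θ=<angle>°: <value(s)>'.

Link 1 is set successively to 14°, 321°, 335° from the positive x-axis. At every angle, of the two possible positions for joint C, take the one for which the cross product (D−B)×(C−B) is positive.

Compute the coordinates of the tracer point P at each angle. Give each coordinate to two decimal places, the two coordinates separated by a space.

A=(0,0), D=(7.00,0)
θ=14°: B = A + 3.00·(cos14°, sin14°) = (2.9109, 0.7258)
θ=14°: |BD| = 4.1530
θ=14°: circle(B,3.00) ∩ circle(D,5.00): a=0.1502, h=2.9962
θ=14°:   candidates: C₊=(3.5824,3.6496) cross=12.443; C₋=(2.5352,-2.2506) cross=-12.443
θ=14°:   branch + wants cross > 0 → take C=(3.5824,3.6496) (cross=12.443)
θ=14°: ex = (C−B)/|BC| = (0.2238,0.9746); ey = (-0.9746,0.2238)
θ=14°: P = B + 3.12·ex + -1.19·ey = (4.7691,3.5002)
θ=321°: B = A + 3.00·(cos321°, sin321°) = (2.3314, -1.8880)
θ=321°: |BD| = 5.0359
θ=321°: circle(B,3.00) ∩ circle(D,5.00): a=0.9293, h=2.8524
θ=321°:   candidates: C₊=(2.1236,1.1048) cross=14.364; C₋=(4.2624,-4.1839) cross=-14.364
θ=321°:   branch + wants cross > 0 → take C=(2.1236,1.1048) (cross=14.364)
θ=321°: ex = (C−B)/|BC| = (-0.0693,0.9976); ey = (-0.9976,-0.0693)
θ=321°: P = B + 3.12·ex + -1.19·ey = (3.3024,1.3070)
θ=335°: B = A + 3.00·(cos335°, sin335°) = (2.7189, -1.2679)
θ=335°: |BD| = 4.4649
θ=335°: circle(B,3.00) ∩ circle(D,5.00): a=0.4407, h=2.9675
θ=335°:   candidates: C₊=(2.2988,1.7026) cross=13.249; C₋=(3.9841,-3.9880) cross=-13.249
θ=335°:   branch + wants cross > 0 → take C=(2.2988,1.7026) (cross=13.249)
θ=335°: ex = (C−B)/|BC| = (-0.1400,0.9901); ey = (-0.9901,-0.1400)
θ=335°: P = B + 3.12·ex + -1.19·ey = (3.4603,1.9880)

θ=14°: 4.77 3.50
θ=321°: 3.30 1.31
θ=335°: 3.46 1.99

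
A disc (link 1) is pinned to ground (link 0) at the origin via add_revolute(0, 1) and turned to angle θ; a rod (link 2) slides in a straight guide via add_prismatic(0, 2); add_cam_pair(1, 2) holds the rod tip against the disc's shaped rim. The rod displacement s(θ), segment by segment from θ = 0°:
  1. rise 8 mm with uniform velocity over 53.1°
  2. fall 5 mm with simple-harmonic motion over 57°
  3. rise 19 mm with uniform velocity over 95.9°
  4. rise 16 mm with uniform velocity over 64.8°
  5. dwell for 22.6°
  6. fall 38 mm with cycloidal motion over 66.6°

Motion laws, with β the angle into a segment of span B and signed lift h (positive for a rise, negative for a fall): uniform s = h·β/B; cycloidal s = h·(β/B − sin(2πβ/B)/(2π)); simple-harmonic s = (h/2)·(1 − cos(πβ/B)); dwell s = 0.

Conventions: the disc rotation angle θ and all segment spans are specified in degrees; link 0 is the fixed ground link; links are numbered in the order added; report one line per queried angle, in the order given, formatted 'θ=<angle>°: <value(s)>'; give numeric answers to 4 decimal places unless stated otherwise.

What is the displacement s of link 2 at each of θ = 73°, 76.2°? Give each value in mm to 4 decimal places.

segment 1 (0° to 53.1°, uniform, h = 8) is passed completely: s = 0.0000 + (8) = 8.0000
θ = 73° falls in segment 2 (53.1° to 110.1°, simple-harmonic, h = -5): β = 73 − 53.1 = 19.9°, B = 57°; Δs = -5/2·(1 − cos(π·0.3491)) = -1.3589; s = 8.0000 − 1.3589 = 6.6411
θ = 76.2° falls in segment 2 (53.1° to 110.1°, simple-harmonic, h = -5): β = 76.2 − 53.1 = 23.1°, B = 57°; Δs = -5/2·(1 − cos(π·0.4053)) = -1.7669; s = 8.0000 − 1.7669 = 6.2331

θ=73°: 6.6411
θ=76.2°: 6.2331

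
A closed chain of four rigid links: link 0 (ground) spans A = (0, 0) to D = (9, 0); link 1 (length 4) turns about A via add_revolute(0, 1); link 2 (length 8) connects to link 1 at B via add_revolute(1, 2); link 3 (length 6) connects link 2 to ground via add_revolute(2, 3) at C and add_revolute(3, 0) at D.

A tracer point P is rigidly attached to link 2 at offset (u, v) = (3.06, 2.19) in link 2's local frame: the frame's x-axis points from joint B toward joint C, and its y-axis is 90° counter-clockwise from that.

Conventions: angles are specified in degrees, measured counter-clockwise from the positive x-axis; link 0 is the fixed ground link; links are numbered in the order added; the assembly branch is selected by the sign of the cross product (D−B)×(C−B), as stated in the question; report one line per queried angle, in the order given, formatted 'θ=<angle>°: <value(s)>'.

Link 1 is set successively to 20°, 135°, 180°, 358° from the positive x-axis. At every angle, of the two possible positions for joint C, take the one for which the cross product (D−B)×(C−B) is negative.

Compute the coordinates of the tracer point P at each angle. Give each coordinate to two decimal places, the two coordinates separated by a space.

A=(0,0), D=(9.00,0)
θ=20°: B = A + 4.00·(cos20°, sin20°) = (3.7588, 1.3681)
θ=20°: |BD| = 5.4168
θ=20°: circle(B,8.00) ∩ circle(D,6.00): a=5.2930, h=5.9987
θ=20°:   candidates: C₊=(10.3952,5.8355) cross=32.494; C₋=(7.3651,-5.7730) cross=-32.494
θ=20°:   branch - wants cross < 0 → take C=(7.3651,-5.7730) (cross=-32.494)
θ=20°: ex = (C−B)/|BC| = (0.4508,-0.8926); ey = (0.8926,0.4508)
θ=20°: P = B + 3.06·ex + 2.19·ey = (7.0930,-0.3761)
θ=135°: B = A + 4.00·(cos135°, sin135°) = (-2.8284, 2.8284)
θ=135°: |BD| = 12.1619
θ=135°: circle(B,8.00) ∩ circle(D,6.00): a=7.2321, h=3.4201
θ=135°:   candidates: C₊=(5.0008,4.4728) cross=41.595; C₋=(3.4100,-2.1798) cross=-41.595
θ=135°:   branch - wants cross < 0 → take C=(3.4100,-2.1798) (cross=-41.595)
θ=135°: ex = (C−B)/|BC| = (0.7798,-0.6260); ey = (0.6260,0.7798)
θ=135°: P = B + 3.06·ex + 2.19·ey = (0.9288,2.6205)
θ=180°: B = A + 4.00·(cos180°, sin180°) = (-4.0000, 0.0000)
θ=180°: |BD| = 13.0000
θ=180°: circle(B,8.00) ∩ circle(D,6.00): a=7.5769, h=2.5671
θ=180°:   candidates: C₊=(3.5769,2.5671) cross=33.373; C₋=(3.5769,-2.5671) cross=-33.373
θ=180°:   branch - wants cross < 0 → take C=(3.5769,-2.5671) (cross=-33.373)
θ=180°: ex = (C−B)/|BC| = (0.9471,-0.3209); ey = (0.3209,0.9471)
θ=180°: P = B + 3.06·ex + 2.19·ey = (-0.3991,1.0922)
θ=358°: B = A + 4.00·(cos358°, sin358°) = (3.9976, -0.1396)
θ=358°: |BD| = 5.0044
θ=358°: circle(B,8.00) ∩ circle(D,6.00): a=5.2997, h=5.9927
θ=358°:   candidates: C₊=(9.1281,5.9986) cross=29.990; C₋=(9.4624,-5.9822) cross=-29.990
θ=358°:   branch - wants cross < 0 → take C=(9.4624,-5.9822) (cross=-29.990)
θ=358°: ex = (C−B)/|BC| = (0.6831,-0.7303); ey = (0.7303,0.6831)
θ=358°: P = B + 3.06·ex + 2.19·ey = (7.6873,-0.8784)

θ=20°: 7.09 -0.38
θ=135°: 0.93 2.62
θ=180°: -0.40 1.09
θ=358°: 7.69 -0.88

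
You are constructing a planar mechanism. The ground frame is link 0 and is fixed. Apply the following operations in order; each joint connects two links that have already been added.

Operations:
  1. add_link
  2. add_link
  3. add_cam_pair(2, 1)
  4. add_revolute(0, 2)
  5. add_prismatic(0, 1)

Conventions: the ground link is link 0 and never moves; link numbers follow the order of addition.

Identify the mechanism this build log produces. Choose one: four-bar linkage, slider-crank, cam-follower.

links: 3 (incl. ground); joints: 1 revolute, 1 prismatic, 1 higher (cam) pair, forming one closed loop
3 links, revolute + prismatic + higher pair in one loop → cam-follower

cam-follower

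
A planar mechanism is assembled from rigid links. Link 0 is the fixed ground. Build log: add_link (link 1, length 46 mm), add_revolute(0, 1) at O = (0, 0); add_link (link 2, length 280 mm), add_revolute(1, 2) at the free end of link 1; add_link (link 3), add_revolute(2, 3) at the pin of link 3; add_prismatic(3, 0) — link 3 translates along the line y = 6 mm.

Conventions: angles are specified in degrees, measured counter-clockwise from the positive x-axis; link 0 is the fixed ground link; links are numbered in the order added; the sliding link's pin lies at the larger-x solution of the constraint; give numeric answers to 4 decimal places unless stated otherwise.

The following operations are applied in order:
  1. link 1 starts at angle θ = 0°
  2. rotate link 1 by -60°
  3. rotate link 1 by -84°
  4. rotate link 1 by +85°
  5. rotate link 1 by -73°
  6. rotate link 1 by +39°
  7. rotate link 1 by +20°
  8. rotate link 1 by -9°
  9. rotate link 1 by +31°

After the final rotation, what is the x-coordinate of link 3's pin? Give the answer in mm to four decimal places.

geometry: r = 46 mm, L = 280 mm, e = 6 mm; θ starts at 0°
rotate link 1 by -60°: θ ← 0° -60° = -60°
rotate link 1 by -84°: θ ← -60° -84° = -144°
rotate link 1 by +85°: θ ← -144° +85° = -59°
rotate link 1 by -73°: θ ← -59° -73° = -132°
rotate link 1 by +39°: θ ← -132° +39° = -93°
rotate link 1 by +20°: θ ← -93° +20° = -73°
rotate link 1 by -9°: θ ← -73° -9° = -82°
rotate link 1 by +31°: θ ← -82° +31° = -51°
crank pin P = (r cos θ, r sin θ) = (28.948738, -35.748714)
h = r sin θ − e = -35.748714 − 6 = -41.748714
x = r cos θ + √(L² − h²) = 28.948738 + 276.870087 = 305.818825

305.8188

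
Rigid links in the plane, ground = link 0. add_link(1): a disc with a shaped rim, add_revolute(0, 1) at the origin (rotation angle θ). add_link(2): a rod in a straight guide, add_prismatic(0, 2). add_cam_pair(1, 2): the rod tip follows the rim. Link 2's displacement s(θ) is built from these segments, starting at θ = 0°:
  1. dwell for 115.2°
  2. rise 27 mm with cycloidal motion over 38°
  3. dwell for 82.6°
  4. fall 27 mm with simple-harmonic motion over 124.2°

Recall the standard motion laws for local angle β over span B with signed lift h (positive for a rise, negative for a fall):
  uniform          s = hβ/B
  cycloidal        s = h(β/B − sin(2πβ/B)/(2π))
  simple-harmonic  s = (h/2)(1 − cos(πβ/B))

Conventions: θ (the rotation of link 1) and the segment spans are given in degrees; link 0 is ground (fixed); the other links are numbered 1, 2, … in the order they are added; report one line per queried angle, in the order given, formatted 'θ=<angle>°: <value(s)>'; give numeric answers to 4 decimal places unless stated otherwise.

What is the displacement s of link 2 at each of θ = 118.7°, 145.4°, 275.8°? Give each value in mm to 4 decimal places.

segment 1 (0° to 115.2°, dwell): s unchanged at 0.0000
θ = 118.7° falls in segment 2 (115.2° to 153.2°, cycloidal, h = 27): β = 118.7 − 115.2 = 3.5°, B = 38°; Δs = 27·(0.0921 − sin(2π·0.0921)/(2π)) = 0.1365; s = 0.0000 + 0.1365 = 0.1365
θ = 145.4° falls in segment 2 (115.2° to 153.2°, cycloidal, h = 27): β = 145.4 − 115.2 = 30.2°, B = 38°; Δs = 27·(0.7947 − sin(2π·0.7947)/(2π)) = 25.5864; s = 0.0000 + 25.5864 = 25.5864
segment 2 (115.2° to 153.2°, cycloidal, h = 27) is passed completely: s = 0.0000 + (27) = 27.0000
segment 3 (153.2° to 235.8°, dwell): s unchanged at 27.0000
θ = 275.8° falls in segment 4 (235.8° to 360°, simple-harmonic, h = -27): β = 275.8 − 235.8 = 40°, B = 124.2°; Δs = -27/2·(1 − cos(π·0.3221)) = -6.3403; s = 27.0000 − 6.3403 = 20.6597

θ=118.7°: 0.1365
θ=145.4°: 25.5864
θ=275.8°: 20.6597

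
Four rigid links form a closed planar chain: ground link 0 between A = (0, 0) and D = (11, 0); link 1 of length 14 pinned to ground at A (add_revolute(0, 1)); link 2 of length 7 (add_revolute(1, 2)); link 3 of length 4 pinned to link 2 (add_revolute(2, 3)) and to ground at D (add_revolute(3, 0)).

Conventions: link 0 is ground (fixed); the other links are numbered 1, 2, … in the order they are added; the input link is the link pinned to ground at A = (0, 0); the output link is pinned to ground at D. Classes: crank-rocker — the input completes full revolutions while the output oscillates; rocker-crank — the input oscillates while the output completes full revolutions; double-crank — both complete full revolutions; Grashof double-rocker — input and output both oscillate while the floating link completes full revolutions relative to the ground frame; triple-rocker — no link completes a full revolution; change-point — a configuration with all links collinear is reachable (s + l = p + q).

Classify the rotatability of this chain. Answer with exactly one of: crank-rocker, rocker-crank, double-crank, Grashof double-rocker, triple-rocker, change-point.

lengths: ground=11, input=14, coupler=7, output=4
sorted: s=4 (shortest), l=14 (longest), p+q=18
s + l = 18 vs p + q = 18
s + l = p + q → change-point (collinear configuration reachable)

change-point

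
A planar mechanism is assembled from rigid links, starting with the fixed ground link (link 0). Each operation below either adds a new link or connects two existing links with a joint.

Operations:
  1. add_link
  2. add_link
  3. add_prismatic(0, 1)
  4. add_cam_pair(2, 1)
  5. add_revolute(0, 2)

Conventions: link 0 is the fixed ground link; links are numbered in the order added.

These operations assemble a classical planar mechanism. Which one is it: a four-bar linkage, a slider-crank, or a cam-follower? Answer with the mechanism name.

links: 3 (incl. ground); joints: 1 revolute, 1 prismatic, 1 higher (cam) pair, forming one closed loop
3 links, revolute + prismatic + higher pair in one loop → cam-follower

cam-follower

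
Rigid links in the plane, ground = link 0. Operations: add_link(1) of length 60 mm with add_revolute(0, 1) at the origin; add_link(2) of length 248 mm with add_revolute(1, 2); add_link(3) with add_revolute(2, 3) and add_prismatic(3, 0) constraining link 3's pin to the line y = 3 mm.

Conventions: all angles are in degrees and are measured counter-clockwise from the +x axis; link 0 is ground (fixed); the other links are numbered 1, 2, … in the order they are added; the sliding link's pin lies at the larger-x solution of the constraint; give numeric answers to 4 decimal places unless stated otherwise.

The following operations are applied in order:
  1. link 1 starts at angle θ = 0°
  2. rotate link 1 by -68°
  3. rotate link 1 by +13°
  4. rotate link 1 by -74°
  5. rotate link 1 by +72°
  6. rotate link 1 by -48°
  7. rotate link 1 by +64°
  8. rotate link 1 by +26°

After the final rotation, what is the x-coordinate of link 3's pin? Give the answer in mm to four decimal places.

geometry: r = 60 mm, L = 248 mm, e = 3 mm; θ starts at 0°
rotate link 1 by -68°: θ ← 0° -68° = -68°
rotate link 1 by +13°: θ ← -68° +13° = -55°
rotate link 1 by -74°: θ ← -55° -74° = -129°
rotate link 1 by +72°: θ ← -129° +72° = -57°
rotate link 1 by -48°: θ ← -57° -48° = -105°
rotate link 1 by +64°: θ ← -105° +64° = -41°
rotate link 1 by +26°: θ ← -41° +26° = -15°
crank pin P = (r cos θ, r sin θ) = (57.955550, -15.529143)
h = r sin θ − e = -15.529143 − 3 = -18.529143
x = r cos θ + √(L² − h²) = 57.955550 + 247.306835 = 305.262385

305.2624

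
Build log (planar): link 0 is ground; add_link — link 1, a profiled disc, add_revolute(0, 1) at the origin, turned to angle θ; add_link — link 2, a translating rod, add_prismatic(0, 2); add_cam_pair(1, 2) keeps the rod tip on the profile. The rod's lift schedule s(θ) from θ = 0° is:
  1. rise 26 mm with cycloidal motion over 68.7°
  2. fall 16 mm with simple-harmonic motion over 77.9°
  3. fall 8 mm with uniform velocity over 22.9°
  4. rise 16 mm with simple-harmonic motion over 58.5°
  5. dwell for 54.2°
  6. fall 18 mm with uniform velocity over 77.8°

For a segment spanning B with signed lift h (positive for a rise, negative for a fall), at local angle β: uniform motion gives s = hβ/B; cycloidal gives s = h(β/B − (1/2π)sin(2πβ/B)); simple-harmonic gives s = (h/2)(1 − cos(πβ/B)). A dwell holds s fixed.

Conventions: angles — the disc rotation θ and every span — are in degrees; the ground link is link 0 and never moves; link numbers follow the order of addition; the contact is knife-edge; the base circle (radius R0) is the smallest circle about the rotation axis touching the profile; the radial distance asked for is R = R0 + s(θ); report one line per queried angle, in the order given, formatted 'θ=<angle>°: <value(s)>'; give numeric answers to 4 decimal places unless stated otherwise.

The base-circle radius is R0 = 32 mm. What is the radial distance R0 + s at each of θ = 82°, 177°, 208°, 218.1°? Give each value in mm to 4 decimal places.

seg 1 [0°–68.7°] cycloidal, h=26: full span → s += 26 → s = 26.0000
seg 2 [68.7°–146.6°] simple-harmonic, h=-16: θ=82° here. β=13.3, B=77.9. -16/2·(1 − cos(π·0.1707)) = -1.1234 → s = 24.8766
seg 2 [68.7°–146.6°] simple-harmonic, h=-16: full span → s += -16 → s = 10.0000
seg 3 [146.6°–169.5°] uniform, h=-8: full span → s += -8 → s = 2.0000
seg 4 [169.5°–228°] simple-harmonic, h=16: θ=177° here. β=7.5, B=58.5. 16/2·(1 − cos(π·0.1282)) = 0.6402 → s = 2.6402
seg 4 [169.5°–228°] simple-harmonic, h=16: θ=208° here. β=38.5, B=58.5. 16/2·(1 − cos(π·0.6581)) = 11.8125 → s = 13.8125
seg 4 [169.5°–228°] simple-harmonic, h=16: θ=218.1° here. β=48.6, B=58.5. 16/2·(1 − cos(π·0.8308)) = 14.8958 → s = 16.8958
θ=82°: R = R0 + s = 32 + 24.8766 = 56.8766
θ=177°: R = R0 + s = 32 + 2.6402 = 34.6402
θ=208°: R = R0 + s = 32 + 13.8125 = 45.8125
θ=218.1°: R = R0 + s = 32 + 16.8958 = 48.8958

θ=82°: 56.8766
θ=177°: 34.6402
θ=208°: 45.8125
θ=218.1°: 48.8958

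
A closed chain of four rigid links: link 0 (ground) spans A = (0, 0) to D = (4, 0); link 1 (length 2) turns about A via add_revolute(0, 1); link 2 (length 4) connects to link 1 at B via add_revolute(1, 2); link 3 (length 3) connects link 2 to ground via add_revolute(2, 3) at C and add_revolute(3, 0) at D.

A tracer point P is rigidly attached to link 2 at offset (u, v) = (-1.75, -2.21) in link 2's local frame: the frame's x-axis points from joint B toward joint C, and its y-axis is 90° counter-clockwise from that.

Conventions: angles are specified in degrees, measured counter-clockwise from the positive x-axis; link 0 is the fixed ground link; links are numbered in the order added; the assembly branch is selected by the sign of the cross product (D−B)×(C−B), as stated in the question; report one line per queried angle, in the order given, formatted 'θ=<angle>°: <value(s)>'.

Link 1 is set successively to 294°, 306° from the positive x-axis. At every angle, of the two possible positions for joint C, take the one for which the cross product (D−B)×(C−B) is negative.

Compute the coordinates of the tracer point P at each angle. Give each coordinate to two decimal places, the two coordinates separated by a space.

A=(0,0), D=(4.00,0)
θ=294°: B = A + 2.00·(cos294°, sin294°) = (0.8135, -1.8271)
θ=294°: |BD| = 3.6732
θ=294°: circle(B,4.00) ∩ circle(D,3.00): a=2.7894, h=2.8669
θ=294°:   candidates: C₊=(1.8073,2.0475) cross=10.531; C₋=(4.6594,-2.9266) cross=-10.531
θ=294°:   branch - wants cross < 0 → take C=(4.6594,-2.9266) (cross=-10.531)
θ=294°: ex = (C−B)/|BC| = (0.9615,-0.2749); ey = (0.2749,0.9615)
θ=294°: P = B + -1.75·ex + -2.21·ey = (-1.4766,-3.4709)
θ=306°: B = A + 2.00·(cos306°, sin306°) = (1.1756, -1.6180)
θ=306°: |BD| = 3.2551
θ=306°: circle(B,4.00) ∩ circle(D,3.00): a=2.7028, h=2.9487
θ=306°:   candidates: C₊=(2.0550,2.2841) cross=9.598; C₋=(4.9865,-2.8331) cross=-9.598
θ=306°:   branch - wants cross < 0 → take C=(4.9865,-2.8331) (cross=-9.598)
θ=306°: ex = (C−B)/|BC| = (0.9527,-0.3038); ey = (0.3038,0.9527)
θ=306°: P = B + -1.75·ex + -2.21·ey = (-1.1631,-3.1920)

θ=294°: -1.48 -3.47
θ=306°: -1.16 -3.19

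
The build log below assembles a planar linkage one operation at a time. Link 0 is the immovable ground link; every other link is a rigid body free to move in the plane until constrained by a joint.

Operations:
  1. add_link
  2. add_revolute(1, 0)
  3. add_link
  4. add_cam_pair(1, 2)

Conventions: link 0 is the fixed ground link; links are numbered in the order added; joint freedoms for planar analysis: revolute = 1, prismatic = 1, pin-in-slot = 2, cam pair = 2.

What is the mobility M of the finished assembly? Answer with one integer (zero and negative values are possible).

link 0 = ground. State L|J1|J2 = 1|0|0
+link1  2|0|0
R(1,0) f=1→J1  2|1|0
+link2  3|1|0
C(1,2) f=2→J2  3|1|1
M = 3(3−1)−2·1−1 = 6−2−1 = 3

M = 3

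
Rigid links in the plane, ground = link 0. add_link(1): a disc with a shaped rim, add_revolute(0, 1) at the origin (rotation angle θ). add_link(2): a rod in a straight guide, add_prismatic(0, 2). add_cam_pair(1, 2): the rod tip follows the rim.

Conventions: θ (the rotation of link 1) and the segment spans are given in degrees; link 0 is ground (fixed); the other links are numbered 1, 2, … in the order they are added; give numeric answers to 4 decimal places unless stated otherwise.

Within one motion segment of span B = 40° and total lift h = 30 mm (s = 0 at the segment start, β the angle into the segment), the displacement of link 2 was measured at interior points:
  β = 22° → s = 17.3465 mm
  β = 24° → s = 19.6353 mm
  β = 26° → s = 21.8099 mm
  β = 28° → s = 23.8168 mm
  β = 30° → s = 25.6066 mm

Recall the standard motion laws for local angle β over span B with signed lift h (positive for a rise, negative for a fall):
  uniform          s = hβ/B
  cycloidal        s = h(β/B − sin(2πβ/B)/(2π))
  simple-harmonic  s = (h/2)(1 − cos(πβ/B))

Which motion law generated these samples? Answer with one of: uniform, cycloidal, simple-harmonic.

candidates at β/B = r: uniform s = h·r (linear in β); cycloidal s = h·(r − sin(2πr)/(2π)); simple-harmonic s = (h/2)(1 − cos(πr))
β=22°: printed 17.3465 | uniform 16.5000, cycloidal 17.9754, simple-harmonic 17.3465
β=24°: printed 19.6353 | uniform 18.0000, cycloidal 20.8065, simple-harmonic 19.6353
β=26°: printed 21.8099 | uniform 19.5000, cycloidal 23.3628, simple-harmonic 21.8099
β=28°: printed 23.8168 | uniform 21.0000, cycloidal 25.5410, simple-harmonic 23.8168
β=30°: printed 25.6066 | uniform 22.5000, cycloidal 27.2746, simple-harmonic 25.6066
only one law matches every sample → simple-harmonic

simple-harmonic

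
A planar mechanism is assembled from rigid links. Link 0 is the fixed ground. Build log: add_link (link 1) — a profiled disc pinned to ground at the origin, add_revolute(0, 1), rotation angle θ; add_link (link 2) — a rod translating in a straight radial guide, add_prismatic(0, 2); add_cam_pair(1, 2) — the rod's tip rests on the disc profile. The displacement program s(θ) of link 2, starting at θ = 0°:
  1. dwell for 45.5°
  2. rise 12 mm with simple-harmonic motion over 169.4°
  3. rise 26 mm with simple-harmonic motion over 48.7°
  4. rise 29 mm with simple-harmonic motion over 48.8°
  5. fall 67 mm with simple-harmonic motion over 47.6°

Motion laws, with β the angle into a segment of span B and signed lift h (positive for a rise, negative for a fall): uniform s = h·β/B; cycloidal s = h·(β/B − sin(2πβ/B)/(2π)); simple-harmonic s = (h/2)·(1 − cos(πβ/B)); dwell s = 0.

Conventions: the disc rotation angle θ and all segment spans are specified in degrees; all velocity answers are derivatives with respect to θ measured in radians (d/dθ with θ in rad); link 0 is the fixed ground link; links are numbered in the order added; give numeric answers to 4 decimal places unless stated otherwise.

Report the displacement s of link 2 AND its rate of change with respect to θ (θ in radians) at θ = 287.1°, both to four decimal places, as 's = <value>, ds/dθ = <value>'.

seg 1 [0°–45.5°] dwell: s stays 0.0000
seg 2 [45.5°–214.9°] simple-harmonic, h=12: full span → s += 12 → s = 12.0000
seg 3 [214.9°–263.6°] simple-harmonic, h=26: full span → s += 26 → s = 38.0000
seg 4 [263.6°–312.4°] simple-harmonic, h=29: θ=287.1° here. β=23.5, B=48.8. 29/2·(1 − cos(π·0.4816)) = 13.6604 → s = 51.6604
velocity in seg [263.6°–312.4°] (simple-harmonic), θ in radians: β = 23.5° = 0.4102 rad, B = 48.8° = 0.8517 rad; ds/dθ = (πh/(2B)) sin(πβ/B) = (π·29/(2·0.8517)) sin(π·0.4816) = 53.393861 mm/rad

s = 51.6604, ds/dθ = 53.3939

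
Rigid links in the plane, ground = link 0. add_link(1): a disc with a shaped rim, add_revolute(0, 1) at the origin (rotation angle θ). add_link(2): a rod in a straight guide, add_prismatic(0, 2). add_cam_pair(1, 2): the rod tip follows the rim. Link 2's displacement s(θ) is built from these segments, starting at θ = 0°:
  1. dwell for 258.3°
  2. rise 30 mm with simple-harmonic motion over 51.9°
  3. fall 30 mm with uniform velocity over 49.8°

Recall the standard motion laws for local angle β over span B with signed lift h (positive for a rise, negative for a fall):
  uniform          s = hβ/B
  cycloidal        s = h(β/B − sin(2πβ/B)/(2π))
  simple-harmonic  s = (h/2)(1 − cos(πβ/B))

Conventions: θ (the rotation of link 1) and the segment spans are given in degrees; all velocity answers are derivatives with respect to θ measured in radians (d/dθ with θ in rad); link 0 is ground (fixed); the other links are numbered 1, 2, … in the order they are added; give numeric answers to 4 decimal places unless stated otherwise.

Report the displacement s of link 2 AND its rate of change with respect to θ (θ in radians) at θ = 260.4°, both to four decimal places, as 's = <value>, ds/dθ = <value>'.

segment 1 (0° to 258.3°, dwell): s unchanged at 0.0000
θ = 260.4° falls in segment 2 (258.3° to 310.2°, simple-harmonic, h = 30): β = 260.4 − 258.3 = 2.1°, B = 51.9°; Δs = 30/2·(1 − cos(π·0.0405)) = 0.1210; s = 0.0000 + 0.1210 = 0.1210
velocity in seg [258.3°–310.2°] (simple-harmonic), θ in radians: β = 2.1° = 0.0367 rad, B = 51.9° = 0.9058 rad; ds/dθ = (πh/(2B)) sin(πβ/B) = (π·30/(2·0.9058)) sin(π·0.0405) = 6.595200 mm/rad

s = 0.1210, ds/dθ = 6.5952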